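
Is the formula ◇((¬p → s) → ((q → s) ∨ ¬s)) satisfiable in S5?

1. ◇((¬p → s) → ((q → s) ∨ ¬s)), w0
2. (¬p → s) → ((q → s) ∨ ¬s), w1   [◇-rule on 1: fresh world w1, w0Rw1]
3. (q → s) ∨ ¬s, w1   [→-rule on 2 (branches; this branch)]
4. ¬s, w1   [∨-rule on 3 (branches; this branch)]
Accessibility: w0Rw0, w0Rw1, w1Rw0, w1Rw1

Yes, satisfiable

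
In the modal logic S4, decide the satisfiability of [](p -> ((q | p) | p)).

Satisfiable (open branch found)

1. [](p -> ((q | p) | p)), 0
2. p -> ((q | p) | p), 0
3. (q | p) | p, 0
4. p, 0
Accessibility: 0R0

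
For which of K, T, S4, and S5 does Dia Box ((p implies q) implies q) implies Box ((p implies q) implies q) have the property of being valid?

S5

S4-tableau for the negation not (Dia Box ((p implies q) implies q) implies Box ((p implies q) implies q)):
1. not (Dia Box ((p implies q) implies q) implies Box ((p implies q) implies q)), w0
2. Dia Box ((p implies q) implies q), w0
3. not Box ((p implies q) implies q), w0
4. Box ((p implies q) implies q), w1
5. (p implies q) implies q, w1
6. q, w1
7. not ((p implies q) implies q), w2
8. p implies q, w2
9. not q, w2
10. not p, w2
Accessibility: w0Rw0, w0Rw1, w0Rw2, w1Rw1, w2Rw2
Complete open branch: countermodel on an S4-frame, so not valid in S4, nor in K, T (the same frame is also a K-frame and a T-frame).
S5-tableau for the negation not (Dia Box ((p implies q) implies q) implies Box ((p implies q) implies q)):
1. not (Dia Box ((p implies q) implies q) implies Box ((p implies q) implies q)), w0
2. Dia Box ((p implies q) implies q), w0
3. not Box ((p implies q) implies q), w0
4. Box ((p implies q) implies q), w1
5. (p implies q) implies q, w0
6. (p implies q) implies q, w1
7. not (p implies q), w0
8. p, w0
9. not q, w0
10. not (p implies q), w1
11. p, w1
12. not q, w1
13. not ((p implies q) implies q), w2
14. p implies q, w2
15. not q, w2
16. (p implies q) implies q, w2
17. not p, w2
18. not (p implies q), w2
19. p, w2
Accessibility: w0Rw0, w0Rw1, w0Rw2, w1Rw0, w1Rw1, w1Rw2, w2Rw0, w2Rw1, w2Rw2
Branch closes: p and not p both at w2.
Every branch closes (one shown): valid in S5.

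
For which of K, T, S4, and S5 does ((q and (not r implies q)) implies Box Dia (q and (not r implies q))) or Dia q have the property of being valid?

T-tableau for the negation not (((q and (not r implies q)) implies Box Dia (q and (not r implies q))) or Dia q):
1. not (((q and (not r implies q)) implies Box Dia (q and (not r implies q))) or Dia q), 0
2. not ((q and (not r implies q)) implies Box Dia (q and (not r implies q))), 0
3. not Dia q, 0
4. q and (not r implies q), 0
5. not Box Dia (q and (not r implies q)), 0
6. q, 0
7. not r implies q, 0
8. not q, 0
Accessibility: 0R0
Branch closes: q and not q both at 0.
Every branch closes (one shown): valid in T, hence also in S4, S5 (every theorem of T is a theorem of S4 and S5).
K-tableau for the negation not (((q and (not r implies q)) implies Box Dia (q and (not r implies q))) or Dia q):
1. not (((q and (not r implies q)) implies Box Dia (q and (not r implies q))) or Dia q), 0
2. not ((q and (not r implies q)) implies Box Dia (q and (not r implies q))), 0
3. not Dia q, 0
4. q and (not r implies q), 0
5. not Box Dia (q and (not r implies q)), 0
6. q, 0
7. not r implies q, 0
8. not Dia (q and (not r implies q)), 1
9. not q, 1
Accessibility: 0R1
Complete open branch: countermodel on a K-frame, so not valid in K.

T, S4, S5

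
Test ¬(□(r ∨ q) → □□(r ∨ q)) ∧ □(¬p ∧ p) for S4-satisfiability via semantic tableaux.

Unsatisfiable

1. ¬(□(r ∨ q) → □□(r ∨ q)) ∧ □(¬p ∧ p), 0
2. ¬(□(r ∨ q) → □□(r ∨ q)), 0
3. □(¬p ∧ p), 0
4. □(r ∨ q), 0
5. ¬□□(r ∨ q), 0
6. ¬p ∧ p, 0
7. ¬p, 0
8. p, 0
Accessibility: 0R0
Branch closes: p and ¬p both at 0.
All branches of the tableau close; one closing branch shown above.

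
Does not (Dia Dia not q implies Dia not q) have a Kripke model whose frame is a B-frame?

1. not (Dia Dia not q implies Dia not q), w0
2. Dia Dia not q, w0
3. not Dia not q, w0
4. q, w0
5. Dia not q, w1
6. q, w1
7. not q, w2
Accessibility: w0Rw0, w0Rw1, w1Rw0, w1Rw1, w1Rw2, w2Rw1, w2Rw2

Satisfiable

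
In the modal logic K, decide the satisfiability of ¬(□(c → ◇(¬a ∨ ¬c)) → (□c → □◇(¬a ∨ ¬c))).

Unsatisfiable (every branch closes)

1. ¬(□(c → ◇(¬a ∨ ¬c)) → (□c → □◇(¬a ∨ ¬c))), w0
2. □(c → ◇(¬a ∨ ¬c)), w0
3. ¬(□c → □◇(¬a ∨ ¬c)), w0
4. □c, w0
5. ¬□◇(¬a ∨ ¬c), w0
6. ¬◇(¬a ∨ ¬c), w1
7. c → ◇(¬a ∨ ¬c), w1
8. c, w1
9. ◇(¬a ∨ ¬c), w1
10. ¬a ∨ ¬c, w2
11. ¬(¬a ∨ ¬c), w2
12. a, w2
13. c, w2
14. ¬c, w2
Accessibility: w0Rw1, w1Rw2
Branch closes: c and ¬c both at w2.
All branches of the tableau close; one closing branch shown above.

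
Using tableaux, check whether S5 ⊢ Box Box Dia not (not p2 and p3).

Tableau for the negation not Box Box Dia not (not p2 and p3):
1. not Box Box Dia not (not p2 and p3), u
2. not Box Dia not (not p2 and p3), v
3. not Dia not (not p2 and p3), w
4. not p2 and p3, u
5. not p2, u
6. p3, u
7. not p2 and p3, v
8. not p2, v
9. p3, v
10. not p2 and p3, w
11. not p2, w
12. p3, w
Accessibility: uRu, uRv, uRw, vRu, vRv, vRw, wRu, wRv, wRw
The negation has an open branch (countermodel exists).

No, not valid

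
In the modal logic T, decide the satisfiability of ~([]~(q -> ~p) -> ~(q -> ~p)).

1. ~([]~(q -> ~p) -> ~(q -> ~p)), u
2. []~(q -> ~p), u   [~->-rule on 1]
3. q -> ~p, u   [~->-rule on 1]
4. ~(q -> ~p), u   [[]-rule on 2 via uRu]
5. q, u   [~->-rule on 4]
6. p, u   [~->-rule on 4]
7. ~p, u   [->-rule on 3 (branches; this branch)]
Accessibility: uRu
Branch closes: p and ~p both at u.
(One branch shown.) All branches close.

Unsatisfiable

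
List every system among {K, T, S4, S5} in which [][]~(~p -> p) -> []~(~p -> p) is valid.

T, S4, S5

T-tableau for the negation ~([][]~(~p -> p) -> []~(~p -> p)):
1. ~([][]~(~p -> p) -> []~(~p -> p)), 0
2. [][]~(~p -> p), 0   [~->-rule on 1]
3. ~[]~(~p -> p), 0   [~->-rule on 1]
4. []~(~p -> p), 0   [[]-rule on 2 via 0R0]
5. ~(~p -> p), 0   [[]-rule on 4 via 0R0]
6. ~p, 0   [~->-rule on 5]
7. ~p -> p, 1   [~[]-rule on 3: fresh world 1, 0R1]
8. []~(~p -> p), 1   [[]-rule on 2 via 0R1]
9. ~(~p -> p), 1   [[]-rule on 4 via 0R1]
10. ~p, 1   [~->-rule on 9]
11. p, 1   [->-rule on 7 (branches; this branch)]
Accessibility: 0R0, 0R1, 1R1
Branch closes: p and ~p both at 1.
Every branch closes (one shown): valid in T, hence also in S4, S5 (every theorem of T is a theorem of S4 and S5).
K-tableau for the negation ~([][]~(~p -> p) -> []~(~p -> p)):
1. ~([][]~(~p -> p) -> []~(~p -> p)), 0
2. [][]~(~p -> p), 0   [~->-rule on 1]
3. ~[]~(~p -> p), 0   [~->-rule on 1]
4. ~p -> p, 1   [~[]-rule on 3: fresh world 1, 0R1]
5. []~(~p -> p), 1   [[]-rule on 2 via 0R1]
6. p, 1   [->-rule on 4 (branches; this branch)]
Accessibility: 0R1
Complete open branch: countermodel on a K-frame, so not valid in K.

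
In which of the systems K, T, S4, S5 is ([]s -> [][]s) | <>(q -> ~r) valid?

T-tableau for the negation ~(([]s -> [][]s) | <>(q -> ~r)):
1. ~(([]s -> [][]s) | <>(q -> ~r)), 0
2. ~([]s -> [][]s), 0
3. ~<>(q -> ~r), 0
4. []s, 0
5. ~[][]s, 0
6. ~(q -> ~r), 0
7. q, 0
8. r, 0
9. s, 0
10. ~[]s, 1
11. ~(q -> ~r), 1
12. q, 1
13. r, 1
14. s, 1
15. ~s, 2
Accessibility: 0R0, 0R1, 1R1, 1R2, 2R2
Complete open branch: countermodel on a T-frame, so not valid in T, nor in K (the same frame is also a K-frame).
S4-tableau for the negation ~(([]s -> [][]s) | <>(q -> ~r)):
1. ~(([]s -> [][]s) | <>(q -> ~r)), 0
2. ~([]s -> [][]s), 0
3. ~<>(q -> ~r), 0
4. []s, 0
5. ~[][]s, 0
6. ~(q -> ~r), 0
7. q, 0
8. r, 0
9. s, 0
10. ~[]s, 1
11. ~(q -> ~r), 1
12. q, 1
13. r, 1
14. s, 1
15. ~s, 2
16. ~(q -> ~r), 2
17. q, 2
18. r, 2
19. s, 2
Accessibility: 0R0, 0R1, 0R2, 1R1, 1R2, 2R2
Branch closes: s and ~s both at 2.
Every branch closes (one shown): valid in S4, hence also in S5 (every theorem of S4 is a theorem of S5).

S4, S5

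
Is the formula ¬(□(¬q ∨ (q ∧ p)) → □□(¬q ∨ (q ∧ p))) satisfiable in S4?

Unsatisfiable

1. ¬(□(¬q ∨ (q ∧ p)) → □□(¬q ∨ (q ∧ p))), 0
2. □(¬q ∨ (q ∧ p)), 0
3. ¬□□(¬q ∨ (q ∧ p)), 0
4. ¬q ∨ (q ∧ p), 0
5. q ∧ p, 0
6. q, 0
7. p, 0
8. ¬□(¬q ∨ (q ∧ p)), 1
9. ¬q ∨ (q ∧ p), 1
10. q ∧ p, 1
11. q, 1
12. p, 1
13. ¬(¬q ∨ (q ∧ p)), 2
14. q, 2
15. ¬(q ∧ p), 2
16. ¬q ∨ (q ∧ p), 2
17. ¬p, 2
18. q ∧ p, 2
19. p, 2
Accessibility: 0R0, 0R1, 0R2, 1R1, 1R2, 2R2
Branch closes: p and ¬p both at 2.
All branches of the tableau close; one closing branch shown above.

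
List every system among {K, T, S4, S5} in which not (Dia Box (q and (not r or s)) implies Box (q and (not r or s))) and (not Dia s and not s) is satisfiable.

S5-tableau for the formula:
1. not (Dia Box (q and (not r or s)) implies Box (q and (not r or s))) and (not Dia s and not s), w0
2. not (Dia Box (q and (not r or s)) implies Box (q and (not r or s))), w0
3. not Dia s and not s, w0
4. Dia Box (q and (not r or s)), w0
5. not Box (q and (not r or s)), w0
6. not Dia s, w0
7. not s, w0
8. Box (q and (not r or s)), w1
9. not s, w1
10. q and (not r or s), w0
11. q, w0
12. not r or s, w0
13. q and (not r or s), w1
14. q, w1
15. not r or s, w1
16. not r, w0
17. not r, w1
18. not (q and (not r or s)), w2
19. not s, w2
20. q and (not r or s), w2
21. q, w2
22. not r or s, w2
23. not (not r or s), w2
24. r, w2
25. s, w2
Accessibility: w0Rw0, w0Rw1, w0Rw2, w1Rw0, w1Rw1, w1Rw2, w2Rw0, w2Rw1, w2Rw2
Branch closes: s and not s both at w2.
Every branch closes (one shown): unsatisfiable in S5.
S4-tableau for the formula:
1. not (Dia Box (q and (not r or s)) implies Box (q and (not r or s))) and (not Dia s and not s), w0
2. not (Dia Box (q and (not r or s)) implies Box (q and (not r or s))), w0
3. not Dia s and not s, w0
4. Dia Box (q and (not r or s)), w0
5. not Box (q and (not r or s)), w0
6. not Dia s, w0
7. not s, w0
8. Box (q and (not r or s)), w1
9. not s, w1
10. q and (not r or s), w1
11. q, w1
12. not r or s, w1
13. not r, w1
14. not (q and (not r or s)), w2
15. not s, w2
16. not (not r or s), w2
17. r, w2
Accessibility: w0Rw0, w0Rw1, w0Rw2, w1Rw1, w2Rw2
Complete open branch: satisfiable in S4, hence also in K, T (this S4-model is also a K-model and a T-model).

K, T, S4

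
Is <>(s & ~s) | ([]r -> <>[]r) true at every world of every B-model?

Yes, valid

Tableau for the negation ~(<>(s & ~s) | ([]r -> <>[]r)):
1. ~(<>(s & ~s) | ([]r -> <>[]r)), 0
2. ~<>(s & ~s), 0
3. ~([]r -> <>[]r), 0
4. []r, 0
5. ~<>[]r, 0
6. ~(s & ~s), 0
7. r, 0
8. ~[]r, 0
9. s, 0
10. ~r, 1
11. ~(s & ~s), 1
12. r, 1
Accessibility: 0R0, 0R1, 1R0, 1R1
Branch closes: r and ~r both at 1.
All branches of the negation close; one closing branch shown above.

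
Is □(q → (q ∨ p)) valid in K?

Tableau for the negation ¬□(q → (q ∨ p)):
1. ¬□(q → (q ∨ p)), u
2. ¬(q → (q ∨ p)), v
3. q, v
4. ¬(q ∨ p), v
5. ¬q, v
6. ¬p, v
Accessibility: uRv
Branch closes: q and ¬q both at v.
All branches of the negation close; one closing branch shown above.

Valid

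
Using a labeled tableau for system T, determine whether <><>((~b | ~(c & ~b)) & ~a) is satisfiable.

1. <><>((~b | ~(c & ~b)) & ~a), w0
2. <>((~b | ~(c & ~b)) & ~a), w1   [<>-rule on 1: fresh world w1, w0Rw1]
3. (~b | ~(c & ~b)) & ~a, w2   [<>-rule on 2: fresh world w2, w1Rw2]
4. ~b | ~(c & ~b), w2   [&-rule on 3]
5. ~a, w2   [&-rule on 3]
6. ~(c & ~b), w2   [|-rule on 4 (branches; this branch)]
7. b, w2   [~&-rule on 6 (branches; this branch)]
Accessibility: w0Rw0, w0Rw1, w1Rw1, w1Rw2, w2Rw2

Satisfiable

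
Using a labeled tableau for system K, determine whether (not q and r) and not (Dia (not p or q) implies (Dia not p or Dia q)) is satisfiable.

1. (not q and r) and not (Dia (not p or q) implies (Dia not p or Dia q)), u
2. not q and r, u
3. not (Dia (not p or q) implies (Dia not p or Dia q)), u
4. not q, u
5. r, u
6. Dia (not p or q), u
7. not (Dia not p or Dia q), u
8. not Dia not p, u
9. not Dia q, u
10. not p or q, v
11. p, v
12. not q, v
13. q, v
Accessibility: uRv
Branch closes: q and not q both at v.
Every branch closes; the branch above is one of them.

Unsatisfiable (every branch closes)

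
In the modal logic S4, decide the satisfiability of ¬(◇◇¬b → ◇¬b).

Unsatisfiable (every branch closes)

1. ¬(◇◇¬b → ◇¬b), 0
2. ◇◇¬b, 0   [¬→-rule on 1]
3. ¬◇¬b, 0   [¬→-rule on 1]
4. b, 0   [¬◇-rule on 3 via 0R0]
5. ◇¬b, 1   [◇-rule on 2: fresh world 1, 0R1]
6. b, 1   [¬◇-rule on 3 via 0R1]
7. ¬b, 2   [◇-rule on 5: fresh world 2, 1R2]
8. b, 2   [¬◇-rule on 3 via 0R2]
Accessibility: 0R0, 0R1, 0R2, 1R1, 1R2, 2R2
Branch closes: b and ¬b both at 2.
All branches of the tableau close; one closing branch shown above.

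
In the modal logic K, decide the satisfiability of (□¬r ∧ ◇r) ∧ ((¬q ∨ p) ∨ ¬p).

Unsatisfiable

1. (□¬r ∧ ◇r) ∧ ((¬q ∨ p) ∨ ¬p), 0
2. □¬r ∧ ◇r, 0
3. (¬q ∨ p) ∨ ¬p, 0
4. □¬r, 0
5. ◇r, 0
6. ¬q ∨ p, 0
7. p, 0
8. r, 1
9. ¬r, 1
Accessibility: 0R1
Branch closes: r and ¬r both at 1.
(One branch shown.) All branches close.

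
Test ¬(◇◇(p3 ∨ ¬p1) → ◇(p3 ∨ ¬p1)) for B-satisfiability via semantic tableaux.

1. ¬(◇◇(p3 ∨ ¬p1) → ◇(p3 ∨ ¬p1)), u
2. ◇◇(p3 ∨ ¬p1), u
3. ¬◇(p3 ∨ ¬p1), u
4. ¬(p3 ∨ ¬p1), u
5. ¬p3, u
6. p1, u
7. ◇(p3 ∨ ¬p1), v
8. ¬(p3 ∨ ¬p1), v
9. ¬p3, v
10. p1, v
11. p3 ∨ ¬p1, w
12. ¬p1, w
Accessibility: uRu, uRv, vRu, vRv, vRw, wRv, wRw

Yes, satisfiable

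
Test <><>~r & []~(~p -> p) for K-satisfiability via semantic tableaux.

Satisfiable

1. <><>~r & []~(~p -> p), u
2. <><>~r, u
3. []~(~p -> p), u
4. <>~r, v
5. ~(~p -> p), v
6. ~p, v
7. ~r, w
Accessibility: uRv, vRw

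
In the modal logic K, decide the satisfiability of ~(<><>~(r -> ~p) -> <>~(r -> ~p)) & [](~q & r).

Satisfiable

1. ~(<><>~(r -> ~p) -> <>~(r -> ~p)) & [](~q & r), u
2. ~(<><>~(r -> ~p) -> <>~(r -> ~p)), u
3. [](~q & r), u
4. <><>~(r -> ~p), u
5. ~<>~(r -> ~p), u
6. <>~(r -> ~p), v
7. ~q & r, v
8. ~q, v
9. r, v
10. r -> ~p, v
11. ~p, v
12. ~(r -> ~p), w
13. r, w
14. p, w
Accessibility: uRv, vRw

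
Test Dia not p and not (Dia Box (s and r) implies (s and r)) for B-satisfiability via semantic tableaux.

1. Dia not p and not (Dia Box (s and r) implies (s and r)), w0
2. Dia not p, w0
3. not (Dia Box (s and r) implies (s and r)), w0
4. Dia Box (s and r), w0
5. not (s and r), w0
6. not r, w0
7. not p, w1
8. Box (s and r), w2
9. s and r, w0
10. s, w0
11. r, w0
Accessibility: w0Rw0, w0Rw1, w0Rw2, w1Rw0, w1Rw1, w2Rw0, w2Rw2
Branch closes: r and not r both at w0.
Every branch closes; the branch above is one of them.

Unsatisfiable (every branch closes)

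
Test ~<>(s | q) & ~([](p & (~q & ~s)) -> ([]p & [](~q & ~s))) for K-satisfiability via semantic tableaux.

Unsatisfiable (every branch closes)

1. ~<>(s | q) & ~([](p & (~q & ~s)) -> ([]p & [](~q & ~s))), u
2. ~<>(s | q), u
3. ~([](p & (~q & ~s)) -> ([]p & [](~q & ~s))), u
4. [](p & (~q & ~s)), u
5. ~([]p & [](~q & ~s)), u
6. ~[](~q & ~s), u
7. ~(~q & ~s), v
8. ~(s | q), v
9. ~s, v
10. ~q, v
11. p & (~q & ~s), v
12. p, v
13. ~q & ~s, v
14. s, v
Accessibility: uRv
Branch closes: s and ~s both at v.
Every branch closes; the branch above is one of them.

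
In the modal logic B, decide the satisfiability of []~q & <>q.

1. []~q & <>q, 0
2. []~q, 0
3. <>q, 0
4. ~q, 0
5. q, 1
6. ~q, 1
Accessibility: 0R0, 0R1, 1R0, 1R1
Branch closes: q and ~q both at 1.
Every branch closes; the branch above is one of them.

Unsatisfiable (every branch closes)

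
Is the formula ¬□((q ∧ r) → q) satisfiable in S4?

Unsatisfiable

1. ¬□((q ∧ r) → q), u
2. ¬((q ∧ r) → q), v
3. q ∧ r, v
4. ¬q, v
5. q, v
6. r, v
Accessibility: uRu, uRv, vRv
Branch closes: q and ¬q both at v.
Every branch closes; the branch above is one of them.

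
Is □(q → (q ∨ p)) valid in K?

Valid in K

Tableau for the negation ¬□(q → (q ∨ p)):
1. ¬□(q → (q ∨ p)), 0
2. ¬(q → (q ∨ p)), 1
3. q, 1
4. ¬(q ∨ p), 1
5. ¬q, 1
6. ¬p, 1
Accessibility: 0R1
Branch closes: q and ¬q both at 1.
Every branch of the negation's tableau closes; the branch above is one of them.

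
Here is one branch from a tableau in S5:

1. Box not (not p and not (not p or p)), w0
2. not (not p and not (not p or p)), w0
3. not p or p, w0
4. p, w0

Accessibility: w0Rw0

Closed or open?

There is no literal clash: for every atom and world, at most one sign appears.

Not closed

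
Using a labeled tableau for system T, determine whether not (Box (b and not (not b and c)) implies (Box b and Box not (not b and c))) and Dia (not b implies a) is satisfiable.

Unsatisfiable (every branch closes)

1. not (Box (b and not (not b and c)) implies (Box b and Box not (not b and c))) and Dia (not b implies a), u
2. not (Box (b and not (not b and c)) implies (Box b and Box not (not b and c))), u
3. Dia (not b implies a), u
4. Box (b and not (not b and c)), u
5. not (Box b and Box not (not b and c)), u
6. b and not (not b and c), u
7. b, u
8. not (not b and c), u
9. not Box not (not b and c), u
10. not c, u
11. not b implies a, v
12. b and not (not b and c), v
13. b, v
14. not (not b and c), v
15. a, v
16. not c, v
17. not b and c, w
18. not b, w
19. c, w
20. b and not (not b and c), w
21. b, w
22. not (not b and c), w
Accessibility: uRu, uRv, uRw, vRv, wRw
Branch closes: b and not b both at w.
(One branch shown.) All branches close.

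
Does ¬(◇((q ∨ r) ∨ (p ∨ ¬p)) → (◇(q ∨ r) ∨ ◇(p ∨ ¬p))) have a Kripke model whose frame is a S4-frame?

1. ¬(◇((q ∨ r) ∨ (p ∨ ¬p)) → (◇(q ∨ r) ∨ ◇(p ∨ ¬p))), 0
2. ◇((q ∨ r) ∨ (p ∨ ¬p)), 0
3. ¬(◇(q ∨ r) ∨ ◇(p ∨ ¬p)), 0
4. ¬◇(q ∨ r), 0
5. ¬◇(p ∨ ¬p), 0
6. ¬(q ∨ r), 0
7. ¬q, 0
8. ¬r, 0
9. ¬(p ∨ ¬p), 0
10. ¬p, 0
11. p, 0
Accessibility: 0R0
Branch closes: p and ¬p both at 0.
All branches of the tableau close; one closing branch shown above.

Unsatisfiable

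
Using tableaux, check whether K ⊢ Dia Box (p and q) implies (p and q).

No, not valid

Tableau for the negation not (Dia Box (p and q) implies (p and q)):
1. not (Dia Box (p and q) implies (p and q)), 0
2. Dia Box (p and q), 0   [neg-implies-rule on 1]
3. not (p and q), 0   [neg-implies-rule on 1]
4. not q, 0   [neg-and-rule on 3 (branches; this branch)]
5. Box (p and q), 1   [Dia-rule on 2: fresh world 1, 0R1]
Accessibility: 0R1
The negation has an open branch (countermodel exists).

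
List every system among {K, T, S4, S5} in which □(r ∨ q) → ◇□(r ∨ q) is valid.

T-tableau for the negation ¬(□(r ∨ q) → ◇□(r ∨ q)):
1. ¬(□(r ∨ q) → ◇□(r ∨ q)), 0
2. □(r ∨ q), 0
3. ¬◇□(r ∨ q), 0
4. r ∨ q, 0
5. ¬□(r ∨ q), 0
6. q, 0
7. ¬(r ∨ q), 1
8. ¬r, 1
9. ¬q, 1
10. r ∨ q, 1
11. ¬□(r ∨ q), 1
12. q, 1
Accessibility: 0R0, 0R1, 1R1
Branch closes: q and ¬q both at 1.
Every branch closes (one shown): valid in T, hence also in S4, S5 (every theorem of T is a theorem of S4 and S5).
K-tableau for the negation ¬(□(r ∨ q) → ◇□(r ∨ q)):
1. ¬(□(r ∨ q) → ◇□(r ∨ q)), 0
2. □(r ∨ q), 0
3. ¬◇□(r ∨ q), 0
Complete open branch: countermodel on a K-frame, so not valid in K.

T, S4, S5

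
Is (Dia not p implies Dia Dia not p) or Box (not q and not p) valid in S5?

Yes, valid

Tableau for the negation not ((Dia not p implies Dia Dia not p) or Box (not q and not p)):
1. not ((Dia not p implies Dia Dia not p) or Box (not q and not p)), 0
2. not (Dia not p implies Dia Dia not p), 0
3. not Box (not q and not p), 0
4. Dia not p, 0
5. not Dia Dia not p, 0
6. not Dia not p, 0
7. p, 0
8. not (not q and not p), 1
9. not Dia not p, 1
10. p, 1
11. not p, 2
12. not Dia not p, 2
13. p, 2
Accessibility: 0R0, 0R1, 0R2, 1R0, 1R1, 1R2, 2R0, 2R1, 2R2
Branch closes: p and not p both at 2.
All branches of the negation close; one closing branch shown above.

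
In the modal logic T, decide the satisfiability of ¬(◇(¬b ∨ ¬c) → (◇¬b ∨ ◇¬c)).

1. ¬(◇(¬b ∨ ¬c) → (◇¬b ∨ ◇¬c)), 0
2. ◇(¬b ∨ ¬c), 0
3. ¬(◇¬b ∨ ◇¬c), 0
4. ¬◇¬b, 0
5. ¬◇¬c, 0
6. b, 0
7. c, 0
8. ¬b ∨ ¬c, 1
9. b, 1
10. c, 1
11. ¬c, 1
Accessibility: 0R0, 0R1, 1R1
Branch closes: c and ¬c both at 1.
Every branch closes; the branch above is one of them.

Unsatisfiable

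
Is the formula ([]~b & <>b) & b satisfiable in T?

1. ([]~b & <>b) & b, w0
2. []~b & <>b, w0
3. b, w0
4. []~b, w0
5. <>b, w0
6. ~b, w0
Accessibility: w0Rw0
Branch closes: b and ~b both at w0.
(One branch shown.) All branches close.

Unsatisfiable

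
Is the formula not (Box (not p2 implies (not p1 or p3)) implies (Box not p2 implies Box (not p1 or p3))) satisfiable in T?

Unsatisfiable (every branch closes)

1. not (Box (not p2 implies (not p1 or p3)) implies (Box not p2 implies Box (not p1 or p3))), u
2. Box (not p2 implies (not p1 or p3)), u
3. not (Box not p2 implies Box (not p1 or p3)), u
4. Box not p2, u
5. not Box (not p1 or p3), u
6. not p2 implies (not p1 or p3), u
7. not p2, u
8. not p1 or p3, u
9. p3, u
10. not (not p1 or p3), v
11. p1, v
12. not p3, v
13. not p2 implies (not p1 or p3), v
14. not p2, v
15. not p1 or p3, v
16. p3, v
Accessibility: uRu, uRv, vRv
Branch closes: p3 and not p3 both at v.
Every branch closes; the branch above is one of them.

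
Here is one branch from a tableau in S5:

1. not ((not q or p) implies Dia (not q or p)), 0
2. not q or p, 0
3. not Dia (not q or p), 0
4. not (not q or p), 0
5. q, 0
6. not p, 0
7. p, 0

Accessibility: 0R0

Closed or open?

Closed

Both p and not p appear at 0.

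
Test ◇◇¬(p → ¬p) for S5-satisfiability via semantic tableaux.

Yes, satisfiable

1. ◇◇¬(p → ¬p), u
2. ◇¬(p → ¬p), v
3. ¬(p → ¬p), w
4. p, w
Accessibility: uRu, uRv, uRw, vRu, vRv, vRw, wRu, wRv, wRw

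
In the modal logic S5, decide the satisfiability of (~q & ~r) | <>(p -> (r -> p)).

1. (~q & ~r) | <>(p -> (r -> p)), u
2. <>(p -> (r -> p)), u   [|-rule on 1 (branches; this branch)]
3. p -> (r -> p), v   [<>-rule on 2: fresh world v, uRv]
4. r -> p, v   [->-rule on 3 (branches; this branch)]
5. p, v   [->-rule on 4 (branches; this branch)]
Accessibility: uRu, uRv, vRu, vRv

Yes, satisfiable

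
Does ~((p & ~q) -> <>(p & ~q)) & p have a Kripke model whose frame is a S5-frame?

1. ~((p & ~q) -> <>(p & ~q)) & p, w0
2. ~((p & ~q) -> <>(p & ~q)), w0   [&-rule on 1]
3. p, w0   [&-rule on 1]
4. p & ~q, w0   [~->-rule on 2]
5. ~<>(p & ~q), w0   [~->-rule on 2]
6. ~q, w0   [&-rule on 4]
7. ~(p & ~q), w0   [~<>-rule on 5 via w0Rw0]
8. q, w0   [~&-rule on 7 (branches; this branch)]
Accessibility: w0Rw0
Branch closes: q and ~q both at w0.
(One branch shown.) All branches close.

Unsatisfiable (every branch closes)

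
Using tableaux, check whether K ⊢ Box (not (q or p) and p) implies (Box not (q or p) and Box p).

Valid

Tableau for the negation not (Box (not (q or p) and p) implies (Box not (q or p) and Box p)):
1. not (Box (not (q or p) and p) implies (Box not (q or p) and Box p)), w0
2. Box (not (q or p) and p), w0   [neg-implies-rule on 1]
3. not (Box not (q or p) and Box p), w0   [neg-implies-rule on 1]
4. not Box not (q or p), w0   [neg-and-rule on 3 (branches; this branch)]
5. q or p, w1   [neg-Box-rule on 4: fresh world w1, w0Rw1]
6. not (q or p) and p, w1   [Box-rule on 2 via w0Rw1]
7. not (q or p), w1   [and-rule on 6]
8. p, w1   [and-rule on 6]
9. not q, w1   [neg-or-rule on 7]
10. not p, w1   [neg-or-rule on 7]
Accessibility: w0Rw1
Branch closes: p and not p both at w1.
Every branch of the negation's tableau closes; the branch above is one of them.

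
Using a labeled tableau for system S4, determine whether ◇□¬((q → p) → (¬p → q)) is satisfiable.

Yes, satisfiable

1. ◇□¬((q → p) → (¬p → q)), 0
2. □¬((q → p) → (¬p → q)), 1   [◇-rule on 1: fresh world 1, 0R1]
3. ¬((q → p) → (¬p → q)), 1   [□-rule on 2 via 1R1]
4. q → p, 1   [¬→-rule on 3]
5. ¬(¬p → q), 1   [¬→-rule on 3]
6. ¬p, 1   [¬→-rule on 5]
7. ¬q, 1   [¬→-rule on 5]
Accessibility: 0R0, 0R1, 1R1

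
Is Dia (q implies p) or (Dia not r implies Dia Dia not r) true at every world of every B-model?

Yes, valid

Tableau for the negation not (Dia (q implies p) or (Dia not r implies Dia Dia not r)):
1. not (Dia (q implies p) or (Dia not r implies Dia Dia not r)), u
2. not Dia (q implies p), u
3. not (Dia not r implies Dia Dia not r), u
4. Dia not r, u
5. not Dia Dia not r, u
6. not (q implies p), u
7. q, u
8. not p, u
9. not Dia not r, u
10. r, u
11. not r, v
12. not (q implies p), v
13. q, v
14. not p, v
15. not Dia not r, v
16. r, v
Accessibility: uRu, uRv, vRu, vRv
Branch closes: r and not r both at v.
All branches of the negation close; one closing branch shown above.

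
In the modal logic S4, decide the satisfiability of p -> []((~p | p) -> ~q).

1. p -> []((~p | p) -> ~q), u
2. []((~p | p) -> ~q), u
3. (~p | p) -> ~q, u
4. ~q, u
Accessibility: uRu

Satisfiable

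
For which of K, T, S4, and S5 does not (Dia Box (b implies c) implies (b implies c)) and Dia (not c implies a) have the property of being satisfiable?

S5-tableau for the formula:
1. not (Dia Box (b implies c) implies (b implies c)) and Dia (not c implies a), w0
2. not (Dia Box (b implies c) implies (b implies c)), w0   [and-rule on 1]
3. Dia (not c implies a), w0   [and-rule on 1]
4. Dia Box (b implies c), w0   [neg-implies-rule on 2]
5. not (b implies c), w0   [neg-implies-rule on 2]
6. b, w0   [neg-implies-rule on 5]
7. not c, w0   [neg-implies-rule on 5]
8. not c implies a, w1   [Dia-rule on 3: fresh world w1, w0Rw1]
9. a, w1   [implies-rule on 8 (branches; this branch)]
10. Box (b implies c), w2   [Dia-rule on 4: fresh world w2, w0Rw2]
11. b implies c, w0   [Box-rule on 10 via w2Rw0]
12. b implies c, w1   [Box-rule on 10 via w2Rw1]
13. b implies c, w2   [Box-rule on 10 via w2Rw2]
14. c, w0   [implies-rule on 11 (branches; this branch)]
Accessibility: w0Rw0, w0Rw1, w0Rw2, w1Rw0, w1Rw1, w1Rw2, w2Rw0, w2Rw1, w2Rw2
Branch closes: c and not c both at w0.
Every branch closes (one shown): unsatisfiable in S5.
S4-tableau for the formula:
1. not (Dia Box (b implies c) implies (b implies c)) and Dia (not c implies a), w0
2. not (Dia Box (b implies c) implies (b implies c)), w0   [and-rule on 1]
3. Dia (not c implies a), w0   [and-rule on 1]
4. Dia Box (b implies c), w0   [neg-implies-rule on 2]
5. not (b implies c), w0   [neg-implies-rule on 2]
6. b, w0   [neg-implies-rule on 5]
7. not c, w0   [neg-implies-rule on 5]
8. not c implies a, w1   [Dia-rule on 3: fresh world w1, w0Rw1]
9. a, w1   [implies-rule on 8 (branches; this branch)]
10. Box (b implies c), w2   [Dia-rule on 4: fresh world w2, w0Rw2]
11. b implies c, w2   [Box-rule on 10 via w2Rw2]
12. c, w2   [implies-rule on 11 (branches; this branch)]
Accessibility: w0Rw0, w0Rw1, w0Rw2, w1Rw1, w2Rw2
Complete open branch: satisfiable in S4, hence also in K, T (this S4-model is also a K-model and a T-model).

K, T, S4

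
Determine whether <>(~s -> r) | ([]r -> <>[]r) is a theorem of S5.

Yes, valid

Tableau for the negation ~(<>(~s -> r) | ([]r -> <>[]r)):
1. ~(<>(~s -> r) | ([]r -> <>[]r)), w0
2. ~<>(~s -> r), w0
3. ~([]r -> <>[]r), w0
4. []r, w0
5. ~<>[]r, w0
6. ~(~s -> r), w0
7. ~s, w0
8. ~r, w0
9. r, w0
Accessibility: w0Rw0
Branch closes: r and ~r both at w0.
Every branch of the negation's tableau closes; the branch above is one of them.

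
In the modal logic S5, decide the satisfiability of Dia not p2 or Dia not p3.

1. Dia not p2 or Dia not p3, 0
2. Dia not p3, 0
3. not p3, 1
Accessibility: 0R0, 0R1, 1R0, 1R1

Satisfiable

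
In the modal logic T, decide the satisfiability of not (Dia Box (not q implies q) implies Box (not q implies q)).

1. not (Dia Box (not q implies q) implies Box (not q implies q)), u
2. Dia Box (not q implies q), u
3. not Box (not q implies q), u
4. Box (not q implies q), v
5. not q implies q, v
6. q, v
7. not (not q implies q), w
8. not q, w
Accessibility: uRu, uRv, uRw, vRv, wRw

Satisfiable (open branch found)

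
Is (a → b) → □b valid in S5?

Invalid (countermodel exists)

Tableau for the negation ¬((a → b) → □b):
1. ¬((a → b) → □b), 0
2. a → b, 0
3. ¬□b, 0
4. b, 0
5. ¬b, 1
Accessibility: 0R0, 0R1, 1R0, 1R1
The negation has an open branch (countermodel exists).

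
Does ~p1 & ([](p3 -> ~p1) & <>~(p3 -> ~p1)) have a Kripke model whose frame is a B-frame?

1. ~p1 & ([](p3 -> ~p1) & <>~(p3 -> ~p1)), w0
2. ~p1, w0
3. [](p3 -> ~p1) & <>~(p3 -> ~p1), w0
4. [](p3 -> ~p1), w0
5. <>~(p3 -> ~p1), w0
6. p3 -> ~p1, w0
7. ~(p3 -> ~p1), w1
8. p3, w1
9. p1, w1
10. p3 -> ~p1, w1
11. ~p1, w1
Accessibility: w0Rw0, w0Rw1, w1Rw0, w1Rw1
Branch closes: p1 and ~p1 both at w1.
(One branch shown.) All branches close.

No, unsatisfiable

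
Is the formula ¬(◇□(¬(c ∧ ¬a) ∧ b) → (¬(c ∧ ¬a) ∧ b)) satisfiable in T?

1. ¬(◇□(¬(c ∧ ¬a) ∧ b) → (¬(c ∧ ¬a) ∧ b)), w0
2. ◇□(¬(c ∧ ¬a) ∧ b), w0
3. ¬(¬(c ∧ ¬a) ∧ b), w0
4. ¬b, w0
5. □(¬(c ∧ ¬a) ∧ b), w1
6. ¬(c ∧ ¬a) ∧ b, w1
7. ¬(c ∧ ¬a), w1
8. b, w1
9. a, w1
Accessibility: w0Rw0, w0Rw1, w1Rw1

Satisfiable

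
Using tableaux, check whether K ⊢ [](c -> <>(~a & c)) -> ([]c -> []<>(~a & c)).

Tableau for the negation ~([](c -> <>(~a & c)) -> ([]c -> []<>(~a & c))):
1. ~([](c -> <>(~a & c)) -> ([]c -> []<>(~a & c))), u
2. [](c -> <>(~a & c)), u   [~->-rule on 1]
3. ~([]c -> []<>(~a & c)), u   [~->-rule on 1]
4. []c, u   [~->-rule on 3]
5. ~[]<>(~a & c), u   [~->-rule on 3]
6. ~<>(~a & c), v   [~[]-rule on 5: fresh world v, uRv]
7. c -> <>(~a & c), v   [[]-rule on 2 via uRv]
8. c, v   [[]-rule on 4 via uRv]
9. <>(~a & c), v   [->-rule on 7 (branches; this branch)]
10. ~a & c, w   [<>-rule on 9: fresh world w, vRw]
11. ~a, w   [&-rule on 10]
12. c, w   [&-rule on 10]
13. ~(~a & c), w   [~<>-rule on 6 via vRw]
14. ~c, w   [~&-rule on 13 (branches; this branch)]
Accessibility: uRv, vRw
Branch closes: c and ~c both at w.
All branches of the negation close; one closing branch shown above.

Valid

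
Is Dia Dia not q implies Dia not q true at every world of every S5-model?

Tableau for the negation not (Dia Dia not q implies Dia not q):
1. not (Dia Dia not q implies Dia not q), u
2. Dia Dia not q, u
3. not Dia not q, u
4. q, u
5. Dia not q, v
6. q, v
7. not q, w
8. q, w
Accessibility: uRu, uRv, uRw, vRu, vRv, vRw, wRu, wRv, wRw
Branch closes: q and not q both at w.
Every branch of the negation's tableau closes; the branch above is one of them.

Valid in S5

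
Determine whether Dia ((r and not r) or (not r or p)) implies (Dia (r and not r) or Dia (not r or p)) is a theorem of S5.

Valid in S5

Tableau for the negation not (Dia ((r and not r) or (not r or p)) implies (Dia (r and not r) or Dia (not r or p))):
1. not (Dia ((r and not r) or (not r or p)) implies (Dia (r and not r) or Dia (not r or p))), 0
2. Dia ((r and not r) or (not r or p)), 0   [neg-implies-rule on 1]
3. not (Dia (r and not r) or Dia (not r or p)), 0   [neg-implies-rule on 1]
4. not Dia (r and not r), 0   [neg-or-rule on 3]
5. not Dia (not r or p), 0   [neg-or-rule on 3]
6. not (r and not r), 0   [neg-Dia-rule on 4 via 0R0]
7. not (not r or p), 0   [neg-Dia-rule on 5 via 0R0]
8. r, 0   [neg-or-rule on 7]
9. not p, 0   [neg-or-rule on 7]
10. (r and not r) or (not r or p), 1   [Dia-rule on 2: fresh world 1, 0R1]
11. not (r and not r), 1   [neg-Dia-rule on 4 via 0R1]
12. not (not r or p), 1   [neg-Dia-rule on 5 via 0R1]
13. r, 1   [neg-or-rule on 12]
14. not p, 1   [neg-or-rule on 12]
15. not r or p, 1   [or-rule on 10 (branches; this branch)]
16. p, 1   [or-rule on 15 (branches; this branch)]
Accessibility: 0R0, 0R1, 1R0, 1R1
Branch closes: p and not p both at 1.
Every branch of the negation's tableau closes; the branch above is one of them.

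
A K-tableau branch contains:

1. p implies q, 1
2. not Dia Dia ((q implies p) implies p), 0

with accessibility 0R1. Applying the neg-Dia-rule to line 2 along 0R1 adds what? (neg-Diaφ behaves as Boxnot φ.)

neg-Diaφ behaves as Boxnot φ: propagate the negated body to each accessible world.

not Dia ((q implies p) implies p), 1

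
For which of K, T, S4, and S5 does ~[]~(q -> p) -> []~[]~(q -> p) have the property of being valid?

S4-tableau for the negation ~(~[]~(q -> p) -> []~[]~(q -> p)):
1. ~(~[]~(q -> p) -> []~[]~(q -> p)), 0
2. ~[]~(q -> p), 0
3. ~[]~[]~(q -> p), 0
4. q -> p, 1
5. p, 1
6. []~(q -> p), 2
7. ~(q -> p), 2
8. q, 2
9. ~p, 2
Accessibility: 0R0, 0R1, 0R2, 1R1, 2R2
Complete open branch: countermodel on an S4-frame, so not valid in S4, nor in K, T (the same frame is also a K-frame and a T-frame).
S5-tableau for the negation ~(~[]~(q -> p) -> []~[]~(q -> p)):
1. ~(~[]~(q -> p) -> []~[]~(q -> p)), 0
2. ~[]~(q -> p), 0
3. ~[]~[]~(q -> p), 0
4. q -> p, 1
5. p, 1
6. []~(q -> p), 2
7. ~(q -> p), 0
8. q, 0
9. ~p, 0
10. ~(q -> p), 1
11. q, 1
12. ~p, 1
Accessibility: 0R0, 0R1, 0R2, 1R0, 1R1, 1R2, 2R0, 2R1, 2R2
Branch closes: p and ~p both at 1.
Every branch closes (one shown): valid in S5.

S5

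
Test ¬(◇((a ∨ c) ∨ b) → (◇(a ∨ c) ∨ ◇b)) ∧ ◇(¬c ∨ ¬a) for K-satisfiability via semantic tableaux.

Unsatisfiable

1. ¬(◇((a ∨ c) ∨ b) → (◇(a ∨ c) ∨ ◇b)) ∧ ◇(¬c ∨ ¬a), w0
2. ¬(◇((a ∨ c) ∨ b) → (◇(a ∨ c) ∨ ◇b)), w0
3. ◇(¬c ∨ ¬a), w0
4. ◇((a ∨ c) ∨ b), w0
5. ¬(◇(a ∨ c) ∨ ◇b), w0
6. ¬◇(a ∨ c), w0
7. ¬◇b, w0
8. ¬c ∨ ¬a, w1
9. ¬(a ∨ c), w1
10. ¬a, w1
11. ¬c, w1
12. ¬b, w1
13. (a ∨ c) ∨ b, w2
14. ¬(a ∨ c), w2
15. ¬a, w2
16. ¬c, w2
17. ¬b, w2
18. a ∨ c, w2
19. c, w2
Accessibility: w0Rw1, w0Rw2
Branch closes: c and ¬c both at w2.
All branches of the tableau close; one closing branch shown above.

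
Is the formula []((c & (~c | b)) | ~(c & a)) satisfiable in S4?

1. []((c & (~c | b)) | ~(c & a)), w0
2. (c & (~c | b)) | ~(c & a), w0
3. ~(c & a), w0
4. ~a, w0
Accessibility: w0Rw0

Yes, satisfiable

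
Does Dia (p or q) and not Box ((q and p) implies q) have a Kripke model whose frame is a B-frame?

Unsatisfiable

1. Dia (p or q) and not Box ((q and p) implies q), w0
2. Dia (p or q), w0
3. not Box ((q and p) implies q), w0
4. p or q, w1
5. q, w1
6. not ((q and p) implies q), w2
7. q and p, w2
8. not q, w2
9. q, w2
10. p, w2
Accessibility: w0Rw0, w0Rw1, w0Rw2, w1Rw0, w1Rw1, w2Rw0, w2Rw2
Branch closes: q and not q both at w2.
All branches of the tableau close; one closing branch shown above.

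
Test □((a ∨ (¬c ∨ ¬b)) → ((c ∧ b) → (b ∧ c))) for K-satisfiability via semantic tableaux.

Yes, satisfiable

1. □((a ∨ (¬c ∨ ¬b)) → ((c ∧ b) → (b ∧ c))), 0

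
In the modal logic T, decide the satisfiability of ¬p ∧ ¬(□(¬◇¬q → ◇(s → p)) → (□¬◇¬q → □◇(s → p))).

Unsatisfiable (every branch closes)

1. ¬p ∧ ¬(□(¬◇¬q → ◇(s → p)) → (□¬◇¬q → □◇(s → p))), w0
2. ¬p, w0
3. ¬(□(¬◇¬q → ◇(s → p)) → (□¬◇¬q → □◇(s → p))), w0
4. □(¬◇¬q → ◇(s → p)), w0
5. ¬(□¬◇¬q → □◇(s → p)), w0
6. □¬◇¬q, w0
7. ¬□◇(s → p), w0
8. ¬◇¬q → ◇(s → p), w0
9. ¬◇¬q, w0
10. q, w0
11. ◇(s → p), w0
12. ¬◇(s → p), w1
13. ¬◇¬q → ◇(s → p), w1
14. ¬◇¬q, w1
15. q, w1
16. ¬(s → p), w1
17. s, w1
18. ¬p, w1
19. ◇(s → p), w1
20. s → p, w2
21. ¬◇¬q → ◇(s → p), w2
22. ¬◇¬q, w2
23. q, w2
24. p, w2
25. ◇(s → p), w2
26. s → p, w3
27. ¬(s → p), w3
28. s, w3
29. ¬p, w3
30. q, w3
31. p, w3
Accessibility: w0Rw0, w0Rw1, w0Rw2, w1Rw1, w1Rw3, w2Rw2, w3Rw3
Branch closes: p and ¬p both at w3.
(One branch shown.) All branches close.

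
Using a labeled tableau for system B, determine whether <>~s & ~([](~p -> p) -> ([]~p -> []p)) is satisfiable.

1. <>~s & ~([](~p -> p) -> ([]~p -> []p)), 0
2. <>~s, 0   [&-rule on 1]
3. ~([](~p -> p) -> ([]~p -> []p)), 0   [&-rule on 1]
4. [](~p -> p), 0   [~->-rule on 3]
5. ~([]~p -> []p), 0   [~->-rule on 3]
6. []~p, 0   [~->-rule on 5]
7. ~[]p, 0   [~->-rule on 5]
8. ~p -> p, 0   [[]-rule on 4 via 0R0]
9. ~p, 0   [[]-rule on 6 via 0R0]
10. p, 0   [->-rule on 8 (branches; this branch)]
Accessibility: 0R0
Branch closes: p and ~p both at 0.
Every branch closes; the branch above is one of them.

Unsatisfiable (every branch closes)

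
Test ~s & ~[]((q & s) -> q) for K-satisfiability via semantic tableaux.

1. ~s & ~[]((q & s) -> q), u
2. ~s, u   [&-rule on 1]
3. ~[]((q & s) -> q), u   [&-rule on 1]
4. ~((q & s) -> q), v   [~[]-rule on 3: fresh world v, uRv]
5. q & s, v   [~->-rule on 4]
6. ~q, v   [~->-rule on 4]
7. q, v   [&-rule on 5]
8. s, v   [&-rule on 5]
Accessibility: uRv
Branch closes: q and ~q both at v.
(One branch shown.) All branches close.

Unsatisfiable (every branch closes)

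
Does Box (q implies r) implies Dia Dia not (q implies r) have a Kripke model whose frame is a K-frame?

1. Box (q implies r) implies Dia Dia not (q implies r), 0
2. Dia Dia not (q implies r), 0
3. Dia not (q implies r), 1
4. not (q implies r), 2
5. q, 2
6. not r, 2
Accessibility: 0R1, 1R2

Yes, satisfiable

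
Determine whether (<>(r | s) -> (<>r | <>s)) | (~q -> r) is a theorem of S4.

Yes, valid

Tableau for the negation ~((<>(r | s) -> (<>r | <>s)) | (~q -> r)):
1. ~((<>(r | s) -> (<>r | <>s)) | (~q -> r)), u
2. ~(<>(r | s) -> (<>r | <>s)), u
3. ~(~q -> r), u
4. <>(r | s), u
5. ~(<>r | <>s), u
6. ~q, u
7. ~r, u
8. ~<>r, u
9. ~<>s, u
10. ~s, u
11. r | s, v
12. ~r, v
13. ~s, v
14. s, v
Accessibility: uRu, uRv, vRv
Branch closes: s and ~s both at v.
Every branch of the negation's tableau closes; the branch above is one of them.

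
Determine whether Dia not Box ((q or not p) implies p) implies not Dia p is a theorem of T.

Tableau for the negation not (Dia not Box ((q or not p) implies p) implies not Dia p):
1. not (Dia not Box ((q or not p) implies p) implies not Dia p), w0
2. Dia not Box ((q or not p) implies p), w0
3. Dia p, w0
4. not Box ((q or not p) implies p), w1
5. p, w2
6. not ((q or not p) implies p), w3
7. q or not p, w3
8. not p, w3
Accessibility: w0Rw0, w0Rw1, w0Rw2, w1Rw1, w1Rw3, w2Rw2, w3Rw3
The negation has an open branch (countermodel exists).

Not valid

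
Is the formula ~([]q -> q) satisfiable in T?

1. ~([]q -> q), u
2. []q, u
3. ~q, u
4. q, u
Accessibility: uRu
Branch closes: q and ~q both at u.
All branches of the tableau close; one closing branch shown above.

Unsatisfiable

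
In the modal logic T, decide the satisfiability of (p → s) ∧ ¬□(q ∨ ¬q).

Unsatisfiable

1. (p → s) ∧ ¬□(q ∨ ¬q), u
2. p → s, u   [∧-rule on 1]
3. ¬□(q ∨ ¬q), u   [∧-rule on 1]
4. s, u   [→-rule on 2 (branches; this branch)]
5. ¬(q ∨ ¬q), v   [¬□-rule on 3: fresh world v, uRv]
6. ¬q, v   [¬∨-rule on 5]
7. q, v   [¬∨-rule on 5]
Accessibility: uRu, uRv, vRv
Branch closes: q and ¬q both at v.
All branches of the tableau close; one closing branch shown above.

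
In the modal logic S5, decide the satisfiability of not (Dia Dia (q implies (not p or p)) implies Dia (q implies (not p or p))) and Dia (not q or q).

1. not (Dia Dia (q implies (not p or p)) implies Dia (q implies (not p or p))) and Dia (not q or q), w0
2. not (Dia Dia (q implies (not p or p)) implies Dia (q implies (not p or p))), w0
3. Dia (not q or q), w0
4. Dia Dia (q implies (not p or p)), w0
5. not Dia (q implies (not p or p)), w0
6. not (q implies (not p or p)), w0
7. q, w0
8. not (not p or p), w0
9. p, w0
10. not p, w0
Accessibility: w0Rw0
Branch closes: p and not p both at w0.
Every branch closes; the branch above is one of them.

Unsatisfiable (every branch closes)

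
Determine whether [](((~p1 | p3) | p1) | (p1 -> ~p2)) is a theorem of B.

Tableau for the negation ~[](((~p1 | p3) | p1) | (p1 -> ~p2)):
1. ~[](((~p1 | p3) | p1) | (p1 -> ~p2)), w0
2. ~(((~p1 | p3) | p1) | (p1 -> ~p2)), w1
3. ~((~p1 | p3) | p1), w1
4. ~(p1 -> ~p2), w1
5. ~(~p1 | p3), w1
6. ~p1, w1
7. p1, w1
8. p2, w1
Accessibility: w0Rw0, w0Rw1, w1Rw0, w1Rw1
Branch closes: p1 and ~p1 both at w1.
All branches of the negation close; one closing branch shown above.

Valid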